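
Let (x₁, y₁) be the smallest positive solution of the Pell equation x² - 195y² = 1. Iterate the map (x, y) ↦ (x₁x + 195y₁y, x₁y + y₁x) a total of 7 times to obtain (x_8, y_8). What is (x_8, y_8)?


Step 1: Find the fundamental solution (x₁, y₁) of x² - 195y² = 1.
  Expand √195 as a continued fraction. a₀ = ⌊√195⌋ = 13; iterate m_{k+1} = d_k·a_k − m_k, d_{k+1} = (195 − m_{k+1}²)/d_k, a_{k+1} = ⌊(a₀ + m_{k+1})/d_{k+1}⌋ (starting m₀ = 0, d₀ = 1), with convergents p_k = a_k·p_{k-1} + p_{k-2}, q_k = a_k·q_{k-1} + q_{k-2} (p₋₁ = 1, q₋₁ = 0):
  k = 0: a₀ = 13; p₀/q₀ = 13/1; p₀² − 195·q₀² = 169 − 195 = -26.
  k = 1: m = 13, d = 26, a = ⌊(13 + 13)/26⌋ = 1; p/q = (1·13 + 1)/(1·1 + 0) = 14/1; p² − 195·q² = 196 − 195 = 1.
  The first convergent with p² − 195·q² = 1 gives the fundamental solution (x₁, y₁) = (14, 1).
Step 2: Apply the recurrence (x_{n+1}, y_{n+1}) = (x₁x_n + 195y₁y_n, x₁y_n + y₁x_n) repeatedly.
  From (x_1, y_1) = (14, 1): x_2 = 14·14 + 195·1·1 = 391; y_2 = 14·1 + 1·14 = 28.
  From (x_2, y_2) = (391, 28): x_3 = 14·391 + 195·1·28 = 10934; y_3 = 14·28 + 1·391 = 783.
  From (x_3, y_3) = (10934, 783): x_4 = 14·10934 + 195·1·783 = 305761; y_4 = 14·783 + 1·10934 = 21896.
  From (x_4, y_4) = (305761, 21896): x_5 = 14·305761 + 195·1·21896 = 8550374; y_5 = 14·21896 + 1·305761 = 612305.
  From (x_5, y_5) = (8550374, 612305): x_6 = 14·8550374 + 195·1·612305 = 239104711; y_6 = 14·612305 + 1·8550374 = 17122644.
  From (x_6, y_6) = (239104711, 17122644): x_7 = 14·239104711 + 195·1·17122644 = 6686381534; y_7 = 14·17122644 + 1·239104711 = 478821727.
  From (x_7, y_7) = (6686381534, 478821727): x_8 = 14·6686381534 + 195·1·478821727 = 186979578241; y_8 = 14·478821727 + 1·6686381534 = 13389885712.
Step 3: Verify x_8² - 195·y_8² = 34961362679182240654081 - 34961362679182240654080 = 1 (should be 1). ✓

(x_1, y_1) = (14, 1); (x_8, y_8) = (186979578241, 13389885712).


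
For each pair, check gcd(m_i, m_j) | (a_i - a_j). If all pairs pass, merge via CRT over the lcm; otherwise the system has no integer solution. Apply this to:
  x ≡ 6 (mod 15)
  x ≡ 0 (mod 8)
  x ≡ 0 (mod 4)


Moduli 15, 8, 4 are not pairwise coprime, so CRT works modulo lcm(m_i) when all pairwise compatibility conditions hold.
Pairwise compatibility: gcd(m_i, m_j) must divide a_i - a_j for every pair.
Merge one congruence at a time:
  Start: x ≡ 6 (mod 15).
  Combine with x ≡ 0 (mod 8): gcd(15, 8) = 1; 0 - 6 = -6, which IS divisible by 1, so compatible.
    Write x = 6 + 15·t and substitute into x ≡ 0 (mod 8): 15·t ≡ 0 − 6 = -6 (mod 8).
    Reduce coefficients mod 8: 7·t ≡ 2 (mod 8).
    The inverse of 7 mod 8 is 7 (since 7·7 = 49 = 6·8 + 1), so t ≡ 7·2 = 14 ≡ 6 (mod 8).
    Then x = 6 + 15·6 = 96, valid modulo lcm(15, 8) = 120: x ≡ 96 (mod 120).
  Combine with x ≡ 0 (mod 4): gcd(120, 4) = 4; 0 - 96 = -96, which IS divisible by 4, so compatible.
    Write x = 96 + 120·t and substitute into x ≡ 0 (mod 4): 120·t ≡ 0 − 96 = -96 (mod 4).
    Divide the congruence (and modulus) by g = 4: 30·t ≡ -24 (mod 1).
    Modulo 1 every t works; take t = 0.
    Then x = 96 + 120·0 = 96, valid modulo lcm(120, 4) = 120: x ≡ 96 (mod 120).
Verify: 96 mod 15 = 6, 96 mod 8 = 0, 96 mod 4 = 0.

x ≡ 96 (mod 120).


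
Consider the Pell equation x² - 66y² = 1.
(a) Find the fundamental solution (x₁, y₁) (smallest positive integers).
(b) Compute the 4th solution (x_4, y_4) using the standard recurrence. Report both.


Step 1: Find the fundamental solution (x₁, y₁) of x² - 66y² = 1.
  Expand √66 as a continued fraction. a₀ = ⌊√66⌋ = 8; iterate m_{k+1} = d_k·a_k − m_k, d_{k+1} = (66 − m_{k+1}²)/d_k, a_{k+1} = ⌊(a₀ + m_{k+1})/d_{k+1}⌋ (starting m₀ = 0, d₀ = 1), with convergents p_k = a_k·p_{k-1} + p_{k-2}, q_k = a_k·q_{k-1} + q_{k-2} (p₋₁ = 1, q₋₁ = 0):
  k = 0: a₀ = 8; p₀/q₀ = 8/1; p₀² − 66·q₀² = 64 − 66 = -2.
  k = 1: m = 8, d = 2, a = ⌊(8 + 8)/2⌋ = 8; p/q = (8·8 + 1)/(8·1 + 0) = 65/8; p² − 66·q² = 4225 − 4224 = 1.
  The first convergent with p² − 66·q² = 1 gives the fundamental solution (x₁, y₁) = (65, 8).
Step 2: Apply the recurrence (x_{n+1}, y_{n+1}) = (x₁x_n + 66y₁y_n, x₁y_n + y₁x_n) repeatedly.
  From (x_1, y_1) = (65, 8): x_2 = 65·65 + 66·8·8 = 8449; y_2 = 65·8 + 8·65 = 1040.
  From (x_2, y_2) = (8449, 1040): x_3 = 65·8449 + 66·8·1040 = 1098305; y_3 = 65·1040 + 8·8449 = 135192.
  From (x_3, y_3) = (1098305, 135192): x_4 = 65·1098305 + 66·8·135192 = 142771201; y_4 = 65·135192 + 8·1098305 = 17573920.
Step 3: Verify x_4² - 66·y_4² = 20383615834982401 - 20383615834982400 = 1 (should be 1). ✓

(x_1, y_1) = (65, 8); (x_4, y_4) = (142771201, 17573920).


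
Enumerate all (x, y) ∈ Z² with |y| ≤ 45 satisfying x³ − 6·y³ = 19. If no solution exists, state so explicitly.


The equation is x³ - 6y³ = 19. For fixed y, x³ = 6·y³ + 19, so a solution requires the RHS to be a perfect cube.
Strategy: iterate y from -45 to 45, compute RHS = 6·y³ + 19, and check whether it is a (positive or negative) perfect cube.
Check small values of y:
  y = 0: RHS = 19 is not a perfect cube.
  y = 1: RHS = 25 is not a perfect cube.
  y = -1: RHS = 13 is not a perfect cube.
  y = 2: RHS = 67 is not a perfect cube.
  y = -2: RHS = -29 is not a perfect cube.
  y = 3: RHS = 181 is not a perfect cube.
  y = -3: RHS = -143 is not a perfect cube.
Continuing the search up to |y| = 45 finds no solutions either.
No (x, y) in the scanned range satisfies the equation.

No integer solutions with |y| ≤ 45.


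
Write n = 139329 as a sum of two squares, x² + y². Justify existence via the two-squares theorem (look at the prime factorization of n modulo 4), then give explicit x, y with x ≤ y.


Step 1: Factor n = 139329 = 3^2 · 113 · 137.
Step 2: Check the mod-4 condition on each prime factor: 3 ≡ 3 (mod 4), exponent 2 (must be even); 113 ≡ 1 (mod 4), exponent 1; 137 ≡ 1 (mod 4), exponent 1.
All primes ≡ 3 (mod 4) appear to even exponent (or don't appear), so by the two-squares theorem n IS expressible as a sum of two squares.
Step 3: Build a representation. Group n = k² · m with k = 3 and m = 113 · 137 = 15481 (a product of primes ≡ 1 (mod 4)); a representation of m scales to one of n via (k·x)² + (k·y)² = k²(x² + y²). Each prime p ≡ 1 (mod 4) is itself a sum of two squares; find a² by testing p − a² for a perfect square:
  113: 113 − 1² = 112, 113 − 2² = 109, 113 − 3² = 104, 113 − 4² = 97, 113 − 5² = 88, 113 − 6² = 77, 113 − 7² = 64 = 8² ⇒ 113 = 7² + 8².
  137: 137 − 1² = 136, 137 − 2² = 133, 137 − 3² = 128, 137 − 4² = 121 = 11² ⇒ 137 = 4² + 11².
  Combine using the Brahmagupta–Fibonacci identity (a² + b²)(c² + d²) = (ac − bd)² + (ad + bc)² = (ac + bd)² + (ad − bc)²:
  113 · 137 = 15481: from (7² + 8²)(4² + 11²), take (7·4 − 8·11, 7·11 + 8·4) = (28 − 88, 77 + 32) = (-60, 109); dropping signs (only squares matter) gives (60, 109); check 60² + 109² = 3600 + 11881 = 15481 ✓.
  Scale by k = 3: (3·60, 3·109) = (180, 327).
Step 4: Order so x ≤ y and verify: 180² + 327² = 32400 + 106929 = 139329 = n. ✓

n = 139329 = 180² + 327² (one valid representation with x ≤ y).


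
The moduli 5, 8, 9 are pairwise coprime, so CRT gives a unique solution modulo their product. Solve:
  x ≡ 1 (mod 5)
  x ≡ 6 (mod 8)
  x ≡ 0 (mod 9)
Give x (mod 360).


Moduli 5, 8, 9 are pairwise coprime; by CRT there is a unique solution modulo M = 5 · 8 · 9 = 360.
Solve pairwise, accumulating the modulus:
  Start with x ≡ 1 (mod 5).
  Combine with x ≡ 6 (mod 8): since gcd(5, 8) = 1, we get a unique residue mod 40.
    Write x = 1 + 5·t and substitute into x ≡ 6 (mod 8): 5·t ≡ 6 − 1 = 5 (mod 8).
    The inverse of 5 mod 8 is 5 (since 5·5 = 25 = 3·8 + 1), so t ≡ 5·5 = 25 ≡ 1 (mod 8).
    Then x = 1 + 5·1 = 6, valid modulo lcm(5, 8) = 40: x ≡ 6 (mod 40).
  Combine with x ≡ 0 (mod 9): since gcd(40, 9) = 1, we get a unique residue mod 360.
    Write x = 6 + 40·t and substitute into x ≡ 0 (mod 9): 40·t ≡ 0 − 6 = -6 (mod 9).
    Reduce coefficients mod 9: 4·t ≡ 3 (mod 9).
    The inverse of 4 mod 9 is 7 (since 4·7 = 28 = 3·9 + 1), so t ≡ 7·3 = 21 ≡ 3 (mod 9).
    Then x = 6 + 40·3 = 126, valid modulo lcm(40, 9) = 360: x ≡ 126 (mod 360).
Verify: 126 mod 5 = 1 ✓, 126 mod 8 = 6 ✓, 126 mod 9 = 0 ✓.

x ≡ 126 (mod 360).


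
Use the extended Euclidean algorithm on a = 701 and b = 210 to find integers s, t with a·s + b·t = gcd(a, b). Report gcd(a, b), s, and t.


Euclidean algorithm on (701, 210) — divide until remainder is 0:
  701 = 3 · 210 + 71
  210 = 2 · 71 + 68
  71 = 1 · 68 + 3
  68 = 22 · 3 + 2
  3 = 1 · 2 + 1
  2 = 2 · 1 + 0
gcd(701, 210) = 1.
Track Bezout coefficients alongside the remainders: start with r₀ = 701 = a·1 + b·0 (s = 1, t = 0) and r₁ = 210 = a·0 + b·1 (s = 0, t = 1); each new remainder r_{k+1} = r_{k-1} − q_k·r_k inherits s_{k+1} = s_{k-1} − q_k·s_k, t_{k+1} = t_{k-1} − q_k·t_k, so r_k = a·s_k + b·t_k at every step:
  q = 3: r = 71, s = 1 − 3·0 = 1, t = 0 − 3·1 = -3  (check: 701·1 + 210·(-3) = 71)
  q = 2: r = 68, s = 0 − 2·1 = -2, t = 1 − 2·(-3) = 7  (check: 701·(-2) + 210·7 = 68)
  q = 1: r = 3, s = 1 − 1·(-2) = 3, t = -3 − 1·7 = -10  (check: 701·3 + 210·(-10) = 3)
  q = 22: r = 2, s = -2 − 22·3 = -68, t = 7 − 22·(-10) = 227  (check: 701·(-68) + 210·227 = 2)
  q = 1: r = 1, s = 3 − 1·(-68) = 71, t = -10 − 1·227 = -237  (check: 701·71 + 210·(-237) = 1)
The row with r = 1 (the gcd) gives the Bezout coefficients s = 71, t = -237.
Result: 701 · (71) + 210 · (-237) = 1.

gcd(701, 210) = 1; s = 71, t = -237 (check: 701·71 + 210·(-237) = 1).


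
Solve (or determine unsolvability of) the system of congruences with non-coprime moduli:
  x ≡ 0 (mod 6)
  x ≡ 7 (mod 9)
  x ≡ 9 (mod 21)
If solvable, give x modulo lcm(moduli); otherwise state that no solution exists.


Moduli 6, 9, 21 are not pairwise coprime, so CRT works modulo lcm(m_i) when all pairwise compatibility conditions hold.
Pairwise compatibility: gcd(m_i, m_j) must divide a_i - a_j for every pair.
Merge one congruence at a time:
  Start: x ≡ 0 (mod 6).
  Combine with x ≡ 7 (mod 9): gcd(6, 9) = 3, and 7 - 0 = 7 is NOT divisible by 3.
    ⇒ system is inconsistent (no integer solution).

No solution (the system is inconsistent).


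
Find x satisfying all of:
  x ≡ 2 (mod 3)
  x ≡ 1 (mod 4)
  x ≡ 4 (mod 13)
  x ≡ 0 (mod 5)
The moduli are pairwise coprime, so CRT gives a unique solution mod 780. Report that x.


Product of moduli M = 3 · 4 · 13 · 5 = 780.
Merge one congruence at a time:
  Start: x ≡ 2 (mod 3).
  Combine with x ≡ 1 (mod 4); new modulus lcm = 12.
    Write x = 2 + 3·t and substitute into x ≡ 1 (mod 4): 3·t ≡ 1 − 2 = -1 (mod 4).
    Reduce coefficients mod 4: 3·t ≡ 3 (mod 4).
    The inverse of 3 mod 4 is 3 (since 3·3 = 9 = 2·4 + 1), so t ≡ 3·3 = 9 ≡ 1 (mod 4).
    Then x = 2 + 3·1 = 5, valid modulo lcm(3, 4) = 12: x ≡ 5 (mod 12).
  Combine with x ≡ 4 (mod 13); new modulus lcm = 156.
    Write x = 5 + 12·t and substitute into x ≡ 4 (mod 13): 12·t ≡ 4 − 5 = -1 (mod 13).
    Reduce coefficients mod 13: 12·t ≡ 12 (mod 13).
    The inverse of 12 mod 13 is 12 (since 12·12 = 144 = 11·13 + 1), so t ≡ 12·12 = 144 ≡ 1 (mod 13).
    Then x = 5 + 12·1 = 17, valid modulo lcm(12, 13) = 156: x ≡ 17 (mod 156).
  Combine with x ≡ 0 (mod 5); new modulus lcm = 780.
    Write x = 17 + 156·t and substitute into x ≡ 0 (mod 5): 156·t ≡ 0 − 17 = -17 (mod 5).
    Reduce coefficients mod 5: 1·t ≡ 3 (mod 5).
    So t ≡ 3 (mod 5).
    Then x = 17 + 156·3 = 485, valid modulo lcm(156, 5) = 780: x ≡ 485 (mod 780).
Verify against each original: 485 mod 3 = 2, 485 mod 4 = 1, 485 mod 13 = 4, 485 mod 5 = 0.

x ≡ 485 (mod 780).


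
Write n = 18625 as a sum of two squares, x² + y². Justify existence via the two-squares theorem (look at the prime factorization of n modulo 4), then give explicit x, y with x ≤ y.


Step 1: Factor n = 18625 = 5^3 · 149.
Step 2: Check the mod-4 condition on each prime factor: 5 ≡ 1 (mod 4), exponent 3; 149 ≡ 1 (mod 4), exponent 1.
All primes ≡ 3 (mod 4) appear to even exponent (or don't appear), so by the two-squares theorem n IS expressible as a sum of two squares.
Step 3: Build a representation. Group n = k² · m with k = 5 and m = 5 · 149 = 745 (a product of primes ≡ 1 (mod 4)); a representation of m scales to one of n via (k·x)² + (k·y)² = k²(x² + y²). Each prime p ≡ 1 (mod 4) is itself a sum of two squares; find a² by testing p − a² for a perfect square:
  5: 5 − 1² = 4 = 2² ⇒ 5 = 1² + 2².
  149: 149 − 1² = 148, 149 − 2² = 145, 149 − 3² = 140, 149 − 4² = 133, 149 − 5² = 124, 149 − 6² = 113, 149 − 7² = 100 = 10² ⇒ 149 = 7² + 10².
  Combine using the Brahmagupta–Fibonacci identity (a² + b²)(c² + d²) = (ac − bd)² + (ad + bc)² = (ac + bd)² + (ad − bc)²:
  5 · 149 = 745: from (1² + 2²)(7² + 10²), take (1·7 − 2·10, 1·10 + 2·7) = (7 − 20, 10 + 14) = (-13, 24); dropping signs (only squares matter) gives (13, 24); check 13² + 24² = 169 + 576 = 745 ✓.
  Scale by k = 5: (5·13, 5·24) = (65, 120).
Step 4: Order so x ≤ y and verify: 65² + 120² = 4225 + 14400 = 18625 = n. ✓

n = 18625 = 65² + 120² (one valid representation with x ≤ y).


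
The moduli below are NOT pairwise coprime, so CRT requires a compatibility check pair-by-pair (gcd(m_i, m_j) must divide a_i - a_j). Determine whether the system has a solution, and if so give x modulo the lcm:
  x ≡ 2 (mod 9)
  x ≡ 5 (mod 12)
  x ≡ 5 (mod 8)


Moduli 9, 12, 8 are not pairwise coprime, so CRT works modulo lcm(m_i) when all pairwise compatibility conditions hold.
Pairwise compatibility: gcd(m_i, m_j) must divide a_i - a_j for every pair.
Merge one congruence at a time:
  Start: x ≡ 2 (mod 9).
  Combine with x ≡ 5 (mod 12): gcd(9, 12) = 3; 5 - 2 = 3, which IS divisible by 3, so compatible.
    Write x = 2 + 9·t and substitute into x ≡ 5 (mod 12): 9·t ≡ 5 − 2 = 3 (mod 12).
    Divide the congruence (and modulus) by g = 3: 3·t ≡ 1 (mod 4).
    The inverse of 3 mod 4 is 3 (since 3·3 = 9 = 2·4 + 1), so t ≡ 3·1 = 3 ≡ 3 (mod 4).
    Then x = 2 + 9·3 = 29, valid modulo lcm(9, 12) = 36: x ≡ 29 (mod 36).
  Combine with x ≡ 5 (mod 8): gcd(36, 8) = 4; 5 - 29 = -24, which IS divisible by 4, so compatible.
    Write x = 29 + 36·t and substitute into x ≡ 5 (mod 8): 36·t ≡ 5 − 29 = -24 (mod 8).
    Divide the congruence (and modulus) by g = 4: 9·t ≡ -6 (mod 2).
    Reduce coefficients mod 2: 1·t ≡ 0 (mod 2).
    So t ≡ 0 (mod 2).
    Then x = 29 + 36·0 = 29, valid modulo lcm(36, 8) = 72: x ≡ 29 (mod 72).
Verify: 29 mod 9 = 2, 29 mod 12 = 5, 29 mod 8 = 5.

x ≡ 29 (mod 72).


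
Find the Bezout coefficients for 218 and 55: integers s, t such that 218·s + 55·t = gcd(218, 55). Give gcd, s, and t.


Euclidean algorithm on (218, 55) — divide until remainder is 0:
  218 = 3 · 55 + 53
  55 = 1 · 53 + 2
  53 = 26 · 2 + 1
  2 = 2 · 1 + 0
gcd(218, 55) = 1.
Track Bezout coefficients alongside the remainders: start with r₀ = 218 = a·1 + b·0 (s = 1, t = 0) and r₁ = 55 = a·0 + b·1 (s = 0, t = 1); each new remainder r_{k+1} = r_{k-1} − q_k·r_k inherits s_{k+1} = s_{k-1} − q_k·s_k, t_{k+1} = t_{k-1} − q_k·t_k, so r_k = a·s_k + b·t_k at every step:
  q = 3: r = 53, s = 1 − 3·0 = 1, t = 0 − 3·1 = -3  (check: 218·1 + 55·(-3) = 53)
  q = 1: r = 2, s = 0 − 1·1 = -1, t = 1 − 1·(-3) = 4  (check: 218·(-1) + 55·4 = 2)
  q = 26: r = 1, s = 1 − 26·(-1) = 27, t = -3 − 26·4 = -107  (check: 218·27 + 55·(-107) = 1)
The row with r = 1 (the gcd) gives the Bezout coefficients s = 27, t = -107.
Result: 218 · (27) + 55 · (-107) = 1.

gcd(218, 55) = 1; s = 27, t = -107 (check: 218·27 + 55·(-107) = 1).


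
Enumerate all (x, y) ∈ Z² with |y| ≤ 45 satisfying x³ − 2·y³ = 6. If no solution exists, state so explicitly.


The equation is x³ - 2y³ = 6. For fixed y, x³ = 2·y³ + 6, so a solution requires the RHS to be a perfect cube.
Strategy: iterate y from -45 to 45, compute RHS = 2·y³ + 6, and check whether it is a (positive or negative) perfect cube.
Check small values of y:
  y = 0: RHS = 6 is not a perfect cube.
  y = 1: RHS = 8 = (2)³ ⇒ x = 2 works.
  y = -1: RHS = 4 is not a perfect cube.
  y = 2: RHS = 22 is not a perfect cube.
  y = -2: RHS = -10 is not a perfect cube.
  y = 3: RHS = 60 is not a perfect cube.
  y = -3: RHS = -48 is not a perfect cube.
Continuing the search up to |y| = 45 finds no further solutions beyond those listed.
Collected solutions: (2, 1).

Solutions (with |y| ≤ 45): (2, 1).


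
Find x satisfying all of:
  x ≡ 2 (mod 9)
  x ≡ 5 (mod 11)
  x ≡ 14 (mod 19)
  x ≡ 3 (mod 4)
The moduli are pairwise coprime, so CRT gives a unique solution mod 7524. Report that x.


Product of moduli M = 9 · 11 · 19 · 4 = 7524.
Merge one congruence at a time:
  Start: x ≡ 2 (mod 9).
  Combine with x ≡ 5 (mod 11); new modulus lcm = 99.
    Write x = 2 + 9·t and substitute into x ≡ 5 (mod 11): 9·t ≡ 5 − 2 = 3 (mod 11).
    The inverse of 9 mod 11 is 5 (since 9·5 = 45 = 4·11 + 1), so t ≡ 5·3 = 15 ≡ 4 (mod 11).
    Then x = 2 + 9·4 = 38, valid modulo lcm(9, 11) = 99: x ≡ 38 (mod 99).
  Combine with x ≡ 14 (mod 19); new modulus lcm = 1881.
    Write x = 38 + 99·t and substitute into x ≡ 14 (mod 19): 99·t ≡ 14 − 38 = -24 (mod 19).
    Reduce coefficients mod 19: 4·t ≡ 14 (mod 19).
    The inverse of 4 mod 19 is 5 (since 4·5 = 20 = 1·19 + 1), so t ≡ 5·14 = 70 ≡ 13 (mod 19).
    Then x = 38 + 99·13 = 1325, valid modulo lcm(99, 19) = 1881: x ≡ 1325 (mod 1881).
  Combine with x ≡ 3 (mod 4); new modulus lcm = 7524.
    Write x = 1325 + 1881·t and substitute into x ≡ 3 (mod 4): 1881·t ≡ 3 − 1325 = -1322 (mod 4).
    Reduce coefficients mod 4: 1·t ≡ 2 (mod 4).
    So t ≡ 2 (mod 4).
    Then x = 1325 + 1881·2 = 5087, valid modulo lcm(1881, 4) = 7524: x ≡ 5087 (mod 7524).
Verify against each original: 5087 mod 9 = 2, 5087 mod 11 = 5, 5087 mod 19 = 14, 5087 mod 4 = 3.

x ≡ 5087 (mod 7524).


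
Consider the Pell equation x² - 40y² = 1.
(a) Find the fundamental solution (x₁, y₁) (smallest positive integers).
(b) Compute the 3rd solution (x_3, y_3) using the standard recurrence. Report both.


Step 1: Find the fundamental solution (x₁, y₁) of x² - 40y² = 1.
  Expand √40 as a continued fraction. a₀ = ⌊√40⌋ = 6; iterate m_{k+1} = d_k·a_k − m_k, d_{k+1} = (40 − m_{k+1}²)/d_k, a_{k+1} = ⌊(a₀ + m_{k+1})/d_{k+1}⌋ (starting m₀ = 0, d₀ = 1), with convergents p_k = a_k·p_{k-1} + p_{k-2}, q_k = a_k·q_{k-1} + q_{k-2} (p₋₁ = 1, q₋₁ = 0):
  k = 0: a₀ = 6; p₀/q₀ = 6/1; p₀² − 40·q₀² = 36 − 40 = -4.
  k = 1: m = 6, d = 4, a = ⌊(6 + 6)/4⌋ = 3; p/q = (3·6 + 1)/(3·1 + 0) = 19/3; p² − 40·q² = 361 − 360 = 1.
  The first convergent with p² − 40·q² = 1 gives the fundamental solution (x₁, y₁) = (19, 3).
Step 2: Apply the recurrence (x_{n+1}, y_{n+1}) = (x₁x_n + 40y₁y_n, x₁y_n + y₁x_n) repeatedly.
  From (x_1, y_1) = (19, 3): x_2 = 19·19 + 40·3·3 = 721; y_2 = 19·3 + 3·19 = 114.
  From (x_2, y_2) = (721, 114): x_3 = 19·721 + 40·3·114 = 27379; y_3 = 19·114 + 3·721 = 4329.
Step 3: Verify x_3² - 40·y_3² = 749609641 - 749609640 = 1 (should be 1). ✓

(x_1, y_1) = (19, 3); (x_3, y_3) = (27379, 4329).


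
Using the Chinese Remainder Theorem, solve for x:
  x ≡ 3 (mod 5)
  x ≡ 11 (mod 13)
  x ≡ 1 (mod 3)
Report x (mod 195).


Moduli 5, 13, 3 are pairwise coprime; by CRT there is a unique solution modulo M = 5 · 13 · 3 = 195.
Solve pairwise, accumulating the modulus:
  Start with x ≡ 3 (mod 5).
  Combine with x ≡ 11 (mod 13): since gcd(5, 13) = 1, we get a unique residue mod 65.
    Write x = 3 + 5·t and substitute into x ≡ 11 (mod 13): 5·t ≡ 11 − 3 = 8 (mod 13).
    The inverse of 5 mod 13 is 8 (since 5·8 = 40 = 3·13 + 1), so t ≡ 8·8 = 64 ≡ 12 (mod 13).
    Then x = 3 + 5·12 = 63, valid modulo lcm(5, 13) = 65: x ≡ 63 (mod 65).
  Combine with x ≡ 1 (mod 3): since gcd(65, 3) = 1, we get a unique residue mod 195.
    Write x = 63 + 65·t and substitute into x ≡ 1 (mod 3): 65·t ≡ 1 − 63 = -62 (mod 3).
    Reduce coefficients mod 3: 2·t ≡ 1 (mod 3).
    The inverse of 2 mod 3 is 2 (since 2·2 = 4 = 1·3 + 1), so t ≡ 2·1 = 2 ≡ 2 (mod 3).
    Then x = 63 + 65·2 = 193, valid modulo lcm(65, 3) = 195: x ≡ 193 (mod 195).
Verify: 193 mod 5 = 3 ✓, 193 mod 13 = 11 ✓, 193 mod 3 = 1 ✓.

x ≡ 193 (mod 195).


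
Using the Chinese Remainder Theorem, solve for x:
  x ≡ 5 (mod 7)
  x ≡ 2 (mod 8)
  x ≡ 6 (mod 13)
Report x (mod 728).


Moduli 7, 8, 13 are pairwise coprime; by CRT there is a unique solution modulo M = 7 · 8 · 13 = 728.
Solve pairwise, accumulating the modulus:
  Start with x ≡ 5 (mod 7).
  Combine with x ≡ 2 (mod 8): since gcd(7, 8) = 1, we get a unique residue mod 56.
    Write x = 5 + 7·t and substitute into x ≡ 2 (mod 8): 7·t ≡ 2 − 5 = -3 (mod 8).
    Reduce coefficients mod 8: 7·t ≡ 5 (mod 8).
    The inverse of 7 mod 8 is 7 (since 7·7 = 49 = 6·8 + 1), so t ≡ 7·5 = 35 ≡ 3 (mod 8).
    Then x = 5 + 7·3 = 26, valid modulo lcm(7, 8) = 56: x ≡ 26 (mod 56).
  Combine with x ≡ 6 (mod 13): since gcd(56, 13) = 1, we get a unique residue mod 728.
    Write x = 26 + 56·t and substitute into x ≡ 6 (mod 13): 56·t ≡ 6 − 26 = -20 (mod 13).
    Reduce coefficients mod 13: 4·t ≡ 6 (mod 13).
    The inverse of 4 mod 13 is 10 (since 4·10 = 40 = 3·13 + 1), so t ≡ 10·6 = 60 ≡ 8 (mod 13).
    Then x = 26 + 56·8 = 474, valid modulo lcm(56, 13) = 728: x ≡ 474 (mod 728).
Verify: 474 mod 7 = 5 ✓, 474 mod 8 = 2 ✓, 474 mod 13 = 6 ✓.

x ≡ 474 (mod 728).


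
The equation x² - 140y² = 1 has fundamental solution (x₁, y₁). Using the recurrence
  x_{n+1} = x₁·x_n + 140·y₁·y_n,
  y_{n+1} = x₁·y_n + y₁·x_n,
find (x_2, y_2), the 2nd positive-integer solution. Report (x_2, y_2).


Step 1: Find the fundamental solution (x₁, y₁) of x² - 140y² = 1.
  Expand √140 as a continued fraction. a₀ = ⌊√140⌋ = 11; iterate m_{k+1} = d_k·a_k − m_k, d_{k+1} = (140 − m_{k+1}²)/d_k, a_{k+1} = ⌊(a₀ + m_{k+1})/d_{k+1}⌋ (starting m₀ = 0, d₀ = 1), with convergents p_k = a_k·p_{k-1} + p_{k-2}, q_k = a_k·q_{k-1} + q_{k-2} (p₋₁ = 1, q₋₁ = 0):
  k = 0: a₀ = 11; p₀/q₀ = 11/1; p₀² − 140·q₀² = 121 − 140 = -19.
  k = 1: m = 11, d = 19, a = ⌊(11 + 11)/19⌋ = 1; p/q = (1·11 + 1)/(1·1 + 0) = 12/1; p² − 140·q² = 144 − 140 = 4.
  k = 2: m = 8, d = 4, a = ⌊(11 + 8)/4⌋ = 4; p/q = (4·12 + 11)/(4·1 + 1) = 59/5; p² − 140·q² = 3481 − 3500 = -19.
  k = 3: m = 8, d = 19, a = ⌊(11 + 8)/19⌋ = 1; p/q = (1·59 + 12)/(1·5 + 1) = 71/6; p² − 140·q² = 5041 − 5040 = 1.
  The first convergent with p² − 140·q² = 1 gives the fundamental solution (x₁, y₁) = (71, 6).
Step 2: Apply the recurrence (x_{n+1}, y_{n+1}) = (x₁x_n + 140y₁y_n, x₁y_n + y₁x_n) repeatedly.
  From (x_1, y_1) = (71, 6): x_2 = 71·71 + 140·6·6 = 10081; y_2 = 71·6 + 6·71 = 852.
Step 3: Verify x_2² - 140·y_2² = 101626561 - 101626560 = 1 (should be 1). ✓

(x_1, y_1) = (71, 6); (x_2, y_2) = (10081, 852).


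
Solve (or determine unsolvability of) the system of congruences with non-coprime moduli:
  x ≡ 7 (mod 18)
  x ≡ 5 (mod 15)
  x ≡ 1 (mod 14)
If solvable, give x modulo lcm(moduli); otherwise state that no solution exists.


Moduli 18, 15, 14 are not pairwise coprime, so CRT works modulo lcm(m_i) when all pairwise compatibility conditions hold.
Pairwise compatibility: gcd(m_i, m_j) must divide a_i - a_j for every pair.
Merge one congruence at a time:
  Start: x ≡ 7 (mod 18).
  Combine with x ≡ 5 (mod 15): gcd(18, 15) = 3, and 5 - 7 = -2 is NOT divisible by 3.
    ⇒ system is inconsistent (no integer solution).

No solution (the system is inconsistent).


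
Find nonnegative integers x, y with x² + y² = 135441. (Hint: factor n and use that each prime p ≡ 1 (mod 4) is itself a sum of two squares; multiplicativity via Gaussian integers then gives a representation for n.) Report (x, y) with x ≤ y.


Step 1: Factor n = 135441 = 3^2 · 101 · 149.
Step 2: Check the mod-4 condition on each prime factor: 3 ≡ 3 (mod 4), exponent 2 (must be even); 101 ≡ 1 (mod 4), exponent 1; 149 ≡ 1 (mod 4), exponent 1.
All primes ≡ 3 (mod 4) appear to even exponent (or don't appear), so by the two-squares theorem n IS expressible as a sum of two squares.
Step 3: Build a representation. Group n = k² · m with k = 3 and m = 101 · 149 = 15049 (a product of primes ≡ 1 (mod 4)); a representation of m scales to one of n via (k·x)² + (k·y)² = k²(x² + y²). Each prime p ≡ 1 (mod 4) is itself a sum of two squares; find a² by testing p − a² for a perfect square:
  101: 101 − 1² = 100 = 10² ⇒ 101 = 1² + 10².
  149: 149 − 1² = 148, 149 − 2² = 145, 149 − 3² = 140, 149 − 4² = 133, 149 − 5² = 124, 149 − 6² = 113, 149 − 7² = 100 = 10² ⇒ 149 = 7² + 10².
  Combine using the Brahmagupta–Fibonacci identity (a² + b²)(c² + d²) = (ac − bd)² + (ad + bc)² = (ac + bd)² + (ad − bc)²:
  101 · 149 = 15049: from (1² + 10²)(7² + 10²), take (1·7 − 10·10, 1·10 + 10·7) = (7 − 100, 10 + 70) = (-93, 80); dropping signs (only squares matter) gives (93, 80); check 93² + 80² = 8649 + 6400 = 15049 ✓.
  Scale by k = 3: (3·93, 3·80) = (279, 240).
Step 4: Order so x ≤ y and verify: 240² + 279² = 57600 + 77841 = 135441 = n. ✓

n = 135441 = 240² + 279² (one valid representation with x ≤ y).


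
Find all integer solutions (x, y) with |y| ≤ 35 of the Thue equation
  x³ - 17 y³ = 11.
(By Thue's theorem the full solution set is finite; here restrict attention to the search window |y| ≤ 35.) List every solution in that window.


The equation is x³ - 17y³ = 11. For fixed y, x³ = 17·y³ + 11, so a solution requires the RHS to be a perfect cube.
Strategy: iterate y from -35 to 35, compute RHS = 17·y³ + 11, and check whether it is a (positive or negative) perfect cube.
Check small values of y:
  y = 0: RHS = 11 is not a perfect cube.
  y = 1: RHS = 28 is not a perfect cube.
  y = -1: RHS = -6 is not a perfect cube.
  y = 2: RHS = 147 is not a perfect cube.
  y = -2: RHS = -125 = (-5)³ ⇒ x = -5 works.
  y = 3: RHS = 470 is not a perfect cube.
  y = -3: RHS = -448 is not a perfect cube.
Continuing the search up to |y| = 35 finds no further solutions beyond those listed.
Collected solutions: (-5, -2).

Solutions (with |y| ≤ 35): (-5, -2).


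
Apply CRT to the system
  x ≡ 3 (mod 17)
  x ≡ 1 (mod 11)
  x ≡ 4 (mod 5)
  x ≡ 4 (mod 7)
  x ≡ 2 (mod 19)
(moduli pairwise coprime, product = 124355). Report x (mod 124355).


Product of moduli M = 17 · 11 · 5 · 7 · 19 = 124355.
Merge one congruence at a time:
  Start: x ≡ 3 (mod 17).
  Combine with x ≡ 1 (mod 11); new modulus lcm = 187.
    Write x = 3 + 17·t and substitute into x ≡ 1 (mod 11): 17·t ≡ 1 − 3 = -2 (mod 11).
    Reduce coefficients mod 11: 6·t ≡ 9 (mod 11).
    The inverse of 6 mod 11 is 2 (since 6·2 = 12 = 1·11 + 1), so t ≡ 2·9 = 18 ≡ 7 (mod 11).
    Then x = 3 + 17·7 = 122, valid modulo lcm(17, 11) = 187: x ≡ 122 (mod 187).
  Combine with x ≡ 4 (mod 5); new modulus lcm = 935.
    Write x = 122 + 187·t and substitute into x ≡ 4 (mod 5): 187·t ≡ 4 − 122 = -118 (mod 5).
    Reduce coefficients mod 5: 2·t ≡ 2 (mod 5).
    The inverse of 2 mod 5 is 3 (since 2·3 = 6 = 1·5 + 1), so t ≡ 3·2 = 6 ≡ 1 (mod 5).
    Then x = 122 + 187·1 = 309, valid modulo lcm(187, 5) = 935: x ≡ 309 (mod 935).
  Combine with x ≡ 4 (mod 7); new modulus lcm = 6545.
    Write x = 309 + 935·t and substitute into x ≡ 4 (mod 7): 935·t ≡ 4 − 309 = -305 (mod 7).
    Reduce coefficients mod 7: 4·t ≡ 3 (mod 7).
    The inverse of 4 mod 7 is 2 (since 4·2 = 8 = 1·7 + 1), so t ≡ 2·3 = 6 ≡ 6 (mod 7).
    Then x = 309 + 935·6 = 5919, valid modulo lcm(935, 7) = 6545: x ≡ 5919 (mod 6545).
  Combine with x ≡ 2 (mod 19); new modulus lcm = 124355.
    Write x = 5919 + 6545·t and substitute into x ≡ 2 (mod 19): 6545·t ≡ 2 − 5919 = -5917 (mod 19).
    Reduce coefficients mod 19: 9·t ≡ 11 (mod 19).
    The inverse of 9 mod 19 is 17 (since 9·17 = 153 = 8·19 + 1), so t ≡ 17·11 = 187 ≡ 16 (mod 19).
    Then x = 5919 + 6545·16 = 110639, valid modulo lcm(6545, 19) = 124355: x ≡ 110639 (mod 124355).
Verify against each original: 110639 mod 17 = 3, 110639 mod 11 = 1, 110639 mod 5 = 4, 110639 mod 7 = 4, 110639 mod 19 = 2.

x ≡ 110639 (mod 124355).


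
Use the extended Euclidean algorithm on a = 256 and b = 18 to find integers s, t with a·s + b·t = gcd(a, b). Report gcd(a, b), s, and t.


Euclidean algorithm on (256, 18) — divide until remainder is 0:
  256 = 14 · 18 + 4
  18 = 4 · 4 + 2
  4 = 2 · 2 + 0
gcd(256, 18) = 2.
Track Bezout coefficients alongside the remainders: start with r₀ = 256 = a·1 + b·0 (s = 1, t = 0) and r₁ = 18 = a·0 + b·1 (s = 0, t = 1); each new remainder r_{k+1} = r_{k-1} − q_k·r_k inherits s_{k+1} = s_{k-1} − q_k·s_k, t_{k+1} = t_{k-1} − q_k·t_k, so r_k = a·s_k + b·t_k at every step:
  q = 14: r = 4, s = 1 − 14·0 = 1, t = 0 − 14·1 = -14  (check: 256·1 + 18·(-14) = 4)
  q = 4: r = 2, s = 0 − 4·1 = -4, t = 1 − 4·(-14) = 57  (check: 256·(-4) + 18·57 = 2)
The row with r = 2 (the gcd) gives the Bezout coefficients s = -4, t = 57.
Result: 256 · (-4) + 18 · (57) = 2.

gcd(256, 18) = 2; s = -4, t = 57 (check: 256·(-4) + 18·57 = 2).


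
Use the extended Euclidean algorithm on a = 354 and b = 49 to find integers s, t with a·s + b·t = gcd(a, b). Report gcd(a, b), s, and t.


Euclidean algorithm on (354, 49) — divide until remainder is 0:
  354 = 7 · 49 + 11
  49 = 4 · 11 + 5
  11 = 2 · 5 + 1
  5 = 5 · 1 + 0
gcd(354, 49) = 1.
Track Bezout coefficients alongside the remainders: start with r₀ = 354 = a·1 + b·0 (s = 1, t = 0) and r₁ = 49 = a·0 + b·1 (s = 0, t = 1); each new remainder r_{k+1} = r_{k-1} − q_k·r_k inherits s_{k+1} = s_{k-1} − q_k·s_k, t_{k+1} = t_{k-1} − q_k·t_k, so r_k = a·s_k + b·t_k at every step:
  q = 7: r = 11, s = 1 − 7·0 = 1, t = 0 − 7·1 = -7  (check: 354·1 + 49·(-7) = 11)
  q = 4: r = 5, s = 0 − 4·1 = -4, t = 1 − 4·(-7) = 29  (check: 354·(-4) + 49·29 = 5)
  q = 2: r = 1, s = 1 − 2·(-4) = 9, t = -7 − 2·29 = -65  (check: 354·9 + 49·(-65) = 1)
The row with r = 1 (the gcd) gives the Bezout coefficients s = 9, t = -65.
Result: 354 · (9) + 49 · (-65) = 1.

gcd(354, 49) = 1; s = 9, t = -65 (check: 354·9 + 49·(-65) = 1).


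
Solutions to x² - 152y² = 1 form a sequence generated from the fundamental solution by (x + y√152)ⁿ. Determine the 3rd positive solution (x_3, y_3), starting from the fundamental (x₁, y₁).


Step 1: Find the fundamental solution (x₁, y₁) of x² - 152y² = 1.
  Expand √152 as a continued fraction. a₀ = ⌊√152⌋ = 12; iterate m_{k+1} = d_k·a_k − m_k, d_{k+1} = (152 − m_{k+1}²)/d_k, a_{k+1} = ⌊(a₀ + m_{k+1})/d_{k+1}⌋ (starting m₀ = 0, d₀ = 1), with convergents p_k = a_k·p_{k-1} + p_{k-2}, q_k = a_k·q_{k-1} + q_{k-2} (p₋₁ = 1, q₋₁ = 0):
  k = 0: a₀ = 12; p₀/q₀ = 12/1; p₀² − 152·q₀² = 144 − 152 = -8.
  k = 1: m = 12, d = 8, a = ⌊(12 + 12)/8⌋ = 3; p/q = (3·12 + 1)/(3·1 + 0) = 37/3; p² − 152·q² = 1369 − 1368 = 1.
  The first convergent with p² − 152·q² = 1 gives the fundamental solution (x₁, y₁) = (37, 3).
Step 2: Apply the recurrence (x_{n+1}, y_{n+1}) = (x₁x_n + 152y₁y_n, x₁y_n + y₁x_n) repeatedly.
  From (x_1, y_1) = (37, 3): x_2 = 37·37 + 152·3·3 = 2737; y_2 = 37·3 + 3·37 = 222.
  From (x_2, y_2) = (2737, 222): x_3 = 37·2737 + 152·3·222 = 202501; y_3 = 37·222 + 3·2737 = 16425.
Step 3: Verify x_3² - 152·y_3² = 41006655001 - 41006655000 = 1 (should be 1). ✓

(x_1, y_1) = (37, 3); (x_3, y_3) = (202501, 16425).


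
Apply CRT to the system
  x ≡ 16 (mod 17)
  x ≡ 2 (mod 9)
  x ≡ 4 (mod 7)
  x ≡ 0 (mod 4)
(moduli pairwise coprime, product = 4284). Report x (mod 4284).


Product of moduli M = 17 · 9 · 7 · 4 = 4284.
Merge one congruence at a time:
  Start: x ≡ 16 (mod 17).
  Combine with x ≡ 2 (mod 9); new modulus lcm = 153.
    Write x = 16 + 17·t and substitute into x ≡ 2 (mod 9): 17·t ≡ 2 − 16 = -14 (mod 9).
    Reduce coefficients mod 9: 8·t ≡ 4 (mod 9).
    The inverse of 8 mod 9 is 8 (since 8·8 = 64 = 7·9 + 1), so t ≡ 8·4 = 32 ≡ 5 (mod 9).
    Then x = 16 + 17·5 = 101, valid modulo lcm(17, 9) = 153: x ≡ 101 (mod 153).
  Combine with x ≡ 4 (mod 7); new modulus lcm = 1071.
    Write x = 101 + 153·t and substitute into x ≡ 4 (mod 7): 153·t ≡ 4 − 101 = -97 (mod 7).
    Reduce coefficients mod 7: 6·t ≡ 1 (mod 7).
    The inverse of 6 mod 7 is 6 (since 6·6 = 36 = 5·7 + 1), so t ≡ 6·1 = 6 ≡ 6 (mod 7).
    Then x = 101 + 153·6 = 1019, valid modulo lcm(153, 7) = 1071: x ≡ 1019 (mod 1071).
  Combine with x ≡ 0 (mod 4); new modulus lcm = 4284.
    Write x = 1019 + 1071·t and substitute into x ≡ 0 (mod 4): 1071·t ≡ 0 − 1019 = -1019 (mod 4).
    Reduce coefficients mod 4: 3·t ≡ 1 (mod 4).
    The inverse of 3 mod 4 is 3 (since 3·3 = 9 = 2·4 + 1), so t ≡ 3·1 = 3 ≡ 3 (mod 4).
    Then x = 1019 + 1071·3 = 4232, valid modulo lcm(1071, 4) = 4284: x ≡ 4232 (mod 4284).
Verify against each original: 4232 mod 17 = 16, 4232 mod 9 = 2, 4232 mod 7 = 4, 4232 mod 4 = 0.

x ≡ 4232 (mod 4284).


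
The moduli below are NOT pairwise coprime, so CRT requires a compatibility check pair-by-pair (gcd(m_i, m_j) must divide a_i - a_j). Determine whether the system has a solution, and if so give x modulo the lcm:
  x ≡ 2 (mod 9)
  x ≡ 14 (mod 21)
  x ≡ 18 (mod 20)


Moduli 9, 21, 20 are not pairwise coprime, so CRT works modulo lcm(m_i) when all pairwise compatibility conditions hold.
Pairwise compatibility: gcd(m_i, m_j) must divide a_i - a_j for every pair.
Merge one congruence at a time:
  Start: x ≡ 2 (mod 9).
  Combine with x ≡ 14 (mod 21): gcd(9, 21) = 3; 14 - 2 = 12, which IS divisible by 3, so compatible.
    Write x = 2 + 9·t and substitute into x ≡ 14 (mod 21): 9·t ≡ 14 − 2 = 12 (mod 21).
    Divide the congruence (and modulus) by g = 3: 3·t ≡ 4 (mod 7).
    The inverse of 3 mod 7 is 5 (since 3·5 = 15 = 2·7 + 1), so t ≡ 5·4 = 20 ≡ 6 (mod 7).
    Then x = 2 + 9·6 = 56, valid modulo lcm(9, 21) = 63: x ≡ 56 (mod 63).
  Combine with x ≡ 18 (mod 20): gcd(63, 20) = 1; 18 - 56 = -38, which IS divisible by 1, so compatible.
    Write x = 56 + 63·t and substitute into x ≡ 18 (mod 20): 63·t ≡ 18 − 56 = -38 (mod 20).
    Reduce coefficients mod 20: 3·t ≡ 2 (mod 20).
    The inverse of 3 mod 20 is 7 (since 3·7 = 21 = 1·20 + 1), so t ≡ 7·2 = 14 ≡ 14 (mod 20).
    Then x = 56 + 63·14 = 938, valid modulo lcm(63, 20) = 1260: x ≡ 938 (mod 1260).
Verify: 938 mod 9 = 2, 938 mod 21 = 14, 938 mod 20 = 18.

x ≡ 938 (mod 1260).


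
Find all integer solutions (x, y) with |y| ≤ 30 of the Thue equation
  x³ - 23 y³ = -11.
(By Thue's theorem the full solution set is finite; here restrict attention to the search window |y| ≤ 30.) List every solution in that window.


The equation is x³ - 23y³ = -11. For fixed y, x³ = 23·y³ − 11, so a solution requires the RHS to be a perfect cube.
Strategy: iterate y from -30 to 30, compute RHS = 23·y³ − 11, and check whether it is a (positive or negative) perfect cube.
Check small values of y:
  y = 0: RHS = -11 is not a perfect cube.
  y = 1: RHS = 12 is not a perfect cube.
  y = -1: RHS = -34 is not a perfect cube.
  y = 2: RHS = 173 is not a perfect cube.
  y = -2: RHS = -195 is not a perfect cube.
  y = 3: RHS = 610 is not a perfect cube.
  y = -3: RHS = -632 is not a perfect cube.
Continuing the search up to |y| = 30 finds no solutions either.
No (x, y) in the scanned range satisfies the equation.

No integer solutions with |y| ≤ 30.


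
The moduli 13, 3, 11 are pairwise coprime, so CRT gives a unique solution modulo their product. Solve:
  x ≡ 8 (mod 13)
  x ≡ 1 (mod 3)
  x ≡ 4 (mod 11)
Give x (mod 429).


Moduli 13, 3, 11 are pairwise coprime; by CRT there is a unique solution modulo M = 13 · 3 · 11 = 429.
Solve pairwise, accumulating the modulus:
  Start with x ≡ 8 (mod 13).
  Combine with x ≡ 1 (mod 3): since gcd(13, 3) = 1, we get a unique residue mod 39.
    Write x = 8 + 13·t and substitute into x ≡ 1 (mod 3): 13·t ≡ 1 − 8 = -7 (mod 3).
    Reduce coefficients mod 3: 1·t ≡ 2 (mod 3).
    So t ≡ 2 (mod 3).
    Then x = 8 + 13·2 = 34, valid modulo lcm(13, 3) = 39: x ≡ 34 (mod 39).
  Combine with x ≡ 4 (mod 11): since gcd(39, 11) = 1, we get a unique residue mod 429.
    Write x = 34 + 39·t and substitute into x ≡ 4 (mod 11): 39·t ≡ 4 − 34 = -30 (mod 11).
    Reduce coefficients mod 11: 6·t ≡ 3 (mod 11).
    The inverse of 6 mod 11 is 2 (since 6·2 = 12 = 1·11 + 1), so t ≡ 2·3 = 6 ≡ 6 (mod 11).
    Then x = 34 + 39·6 = 268, valid modulo lcm(39, 11) = 429: x ≡ 268 (mod 429).
Verify: 268 mod 13 = 8 ✓, 268 mod 3 = 1 ✓, 268 mod 11 = 4 ✓.

x ≡ 268 (mod 429).


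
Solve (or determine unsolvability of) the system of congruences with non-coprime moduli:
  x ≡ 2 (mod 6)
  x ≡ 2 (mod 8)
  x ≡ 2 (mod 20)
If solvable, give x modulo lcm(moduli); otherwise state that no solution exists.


Moduli 6, 8, 20 are not pairwise coprime, so CRT works modulo lcm(m_i) when all pairwise compatibility conditions hold.
Pairwise compatibility: gcd(m_i, m_j) must divide a_i - a_j for every pair.
Merge one congruence at a time:
  Start: x ≡ 2 (mod 6).
  Combine with x ≡ 2 (mod 8): gcd(6, 8) = 2; 2 - 2 = 0, which IS divisible by 2, so compatible.
    Write x = 2 + 6·t and substitute into x ≡ 2 (mod 8): 6·t ≡ 2 − 2 = 0 (mod 8).
    Divide the congruence (and modulus) by g = 2: 3·t ≡ 0 (mod 4).
    The inverse of 3 mod 4 is 3 (since 3·3 = 9 = 2·4 + 1), so t ≡ 3·0 = 0 ≡ 0 (mod 4).
    Then x = 2 + 6·0 = 2, valid modulo lcm(6, 8) = 24: x ≡ 2 (mod 24).
  Combine with x ≡ 2 (mod 20): gcd(24, 20) = 4; 2 - 2 = 0, which IS divisible by 4, so compatible.
    Write x = 2 + 24·t and substitute into x ≡ 2 (mod 20): 24·t ≡ 2 − 2 = 0 (mod 20).
    Divide the congruence (and modulus) by g = 4: 6·t ≡ 0 (mod 5).
    Reduce coefficients mod 5: 1·t ≡ 0 (mod 5).
    So t ≡ 0 (mod 5).
    Then x = 2 + 24·0 = 2, valid modulo lcm(24, 20) = 120: x ≡ 2 (mod 120).
Verify: 2 mod 6 = 2, 2 mod 8 = 2, 2 mod 20 = 2.

x ≡ 2 (mod 120).


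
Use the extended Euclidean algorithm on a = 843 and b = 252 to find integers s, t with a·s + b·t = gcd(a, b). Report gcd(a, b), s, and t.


Euclidean algorithm on (843, 252) — divide until remainder is 0:
  843 = 3 · 252 + 87
  252 = 2 · 87 + 78
  87 = 1 · 78 + 9
  78 = 8 · 9 + 6
  9 = 1 · 6 + 3
  6 = 2 · 3 + 0
gcd(843, 252) = 3.
Track Bezout coefficients alongside the remainders: start with r₀ = 843 = a·1 + b·0 (s = 1, t = 0) and r₁ = 252 = a·0 + b·1 (s = 0, t = 1); each new remainder r_{k+1} = r_{k-1} − q_k·r_k inherits s_{k+1} = s_{k-1} − q_k·s_k, t_{k+1} = t_{k-1} − q_k·t_k, so r_k = a·s_k + b·t_k at every step:
  q = 3: r = 87, s = 1 − 3·0 = 1, t = 0 − 3·1 = -3  (check: 843·1 + 252·(-3) = 87)
  q = 2: r = 78, s = 0 − 2·1 = -2, t = 1 − 2·(-3) = 7  (check: 843·(-2) + 252·7 = 78)
  q = 1: r = 9, s = 1 − 1·(-2) = 3, t = -3 − 1·7 = -10  (check: 843·3 + 252·(-10) = 9)
  q = 8: r = 6, s = -2 − 8·3 = -26, t = 7 − 8·(-10) = 87  (check: 843·(-26) + 252·87 = 6)
  q = 1: r = 3, s = 3 − 1·(-26) = 29, t = -10 − 1·87 = -97  (check: 843·29 + 252·(-97) = 3)
The row with r = 3 (the gcd) gives the Bezout coefficients s = 29, t = -97.
Result: 843 · (29) + 252 · (-97) = 3.

gcd(843, 252) = 3; s = 29, t = -97 (check: 843·29 + 252·(-97) = 3).


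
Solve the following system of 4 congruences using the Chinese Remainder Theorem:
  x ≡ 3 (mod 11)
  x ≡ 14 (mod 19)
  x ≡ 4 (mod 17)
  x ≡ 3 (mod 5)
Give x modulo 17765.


Product of moduli M = 11 · 19 · 17 · 5 = 17765.
Merge one congruence at a time:
  Start: x ≡ 3 (mod 11).
  Combine with x ≡ 14 (mod 19); new modulus lcm = 209.
    Write x = 3 + 11·t and substitute into x ≡ 14 (mod 19): 11·t ≡ 14 − 3 = 11 (mod 19).
    The inverse of 11 mod 19 is 7 (since 11·7 = 77 = 4·19 + 1), so t ≡ 7·11 = 77 ≡ 1 (mod 19).
    Then x = 3 + 11·1 = 14, valid modulo lcm(11, 19) = 209: x ≡ 14 (mod 209).
  Combine with x ≡ 4 (mod 17); new modulus lcm = 3553.
    Write x = 14 + 209·t and substitute into x ≡ 4 (mod 17): 209·t ≡ 4 − 14 = -10 (mod 17).
    Reduce coefficients mod 17: 5·t ≡ 7 (mod 17).
    The inverse of 5 mod 17 is 7 (since 5·7 = 35 = 2·17 + 1), so t ≡ 7·7 = 49 ≡ 15 (mod 17).
    Then x = 14 + 209·15 = 3149, valid modulo lcm(209, 17) = 3553: x ≡ 3149 (mod 3553).
  Combine with x ≡ 3 (mod 5); new modulus lcm = 17765.
    Write x = 3149 + 3553·t and substitute into x ≡ 3 (mod 5): 3553·t ≡ 3 − 3149 = -3146 (mod 5).
    Reduce coefficients mod 5: 3·t ≡ 4 (mod 5).
    The inverse of 3 mod 5 is 2 (since 3·2 = 6 = 1·5 + 1), so t ≡ 2·4 = 8 ≡ 3 (mod 5).
    Then x = 3149 + 3553·3 = 13808, valid modulo lcm(3553, 5) = 17765: x ≡ 13808 (mod 17765).
Verify against each original: 13808 mod 11 = 3, 13808 mod 19 = 14, 13808 mod 17 = 4, 13808 mod 5 = 3.

x ≡ 13808 (mod 17765).
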